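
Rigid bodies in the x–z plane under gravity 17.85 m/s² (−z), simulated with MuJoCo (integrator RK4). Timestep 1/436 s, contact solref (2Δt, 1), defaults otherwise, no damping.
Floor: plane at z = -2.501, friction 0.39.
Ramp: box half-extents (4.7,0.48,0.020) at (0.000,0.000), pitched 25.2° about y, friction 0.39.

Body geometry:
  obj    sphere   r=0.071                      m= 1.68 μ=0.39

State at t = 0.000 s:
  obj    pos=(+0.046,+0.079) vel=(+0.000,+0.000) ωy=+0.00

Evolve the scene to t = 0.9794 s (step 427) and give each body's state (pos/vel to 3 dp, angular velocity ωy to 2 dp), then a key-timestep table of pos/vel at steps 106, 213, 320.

State at t = 0.9794 s:
  obj    pos=(+2.402,-1.030) vel=(+4.811,-2.264) ωy=+74.88

Key-timestep trajectory:
   step    t(s)  obj.x    obj.z    obj.vx   obj.vz 
    106  0.2431   +0.191  +0.011  +1.194  -0.562
    213  0.4885   +0.632  -0.197  +2.400  -1.129
    320  0.7339   +1.369  -0.544  +3.605  -1.697


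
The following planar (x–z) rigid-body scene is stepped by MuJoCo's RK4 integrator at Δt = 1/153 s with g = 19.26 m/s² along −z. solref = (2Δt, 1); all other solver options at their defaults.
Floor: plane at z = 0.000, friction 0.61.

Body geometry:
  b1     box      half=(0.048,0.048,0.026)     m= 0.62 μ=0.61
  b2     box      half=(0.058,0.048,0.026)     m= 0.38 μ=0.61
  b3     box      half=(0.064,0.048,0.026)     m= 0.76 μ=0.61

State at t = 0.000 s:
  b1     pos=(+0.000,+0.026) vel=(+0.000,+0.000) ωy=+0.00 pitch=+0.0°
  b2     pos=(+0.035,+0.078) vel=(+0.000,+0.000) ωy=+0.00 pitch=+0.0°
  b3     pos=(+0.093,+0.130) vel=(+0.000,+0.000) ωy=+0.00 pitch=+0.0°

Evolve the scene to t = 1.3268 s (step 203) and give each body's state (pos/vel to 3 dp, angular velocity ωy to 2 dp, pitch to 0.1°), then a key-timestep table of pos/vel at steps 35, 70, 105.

State at t = 1.3268 s:
  b1     pos=(+0.000,+0.026) vel=(+0.000,+0.000) ωy=+0.00 pitch=+0.0°
  b2     pos=(+0.090,+0.058) vel=(+0.000,+0.000) ωy=+0.00 pitch=+90.0°
  b3     pos=(+0.189,+0.064) vel=(+0.000,+0.000) ωy=+0.00 pitch=+90.0°

Key-timestep trajectory:
   step    t(s)  b1.x    b1.z    b1.vx   b1.vz   b2.x    b2.z    b2.vx   b2.vz   b3.x    b3.z    b3.vx   b3.vz 
     35  0.2288   +0.000  +0.026  +0.000  +0.000   +0.083  +0.060  +0.180  -0.026   +0.157  +0.069  +0.176  +0.026
     70  0.4575   +0.000  +0.026  +0.000  +0.000   +0.090  +0.058  +0.000  +0.001   +0.202  +0.068  -0.007  -0.001
    105  0.6863   +0.000  +0.026  +0.000  +0.000   +0.090  +0.058  +0.000  +0.000   +0.192  +0.064  +0.054  +0.060


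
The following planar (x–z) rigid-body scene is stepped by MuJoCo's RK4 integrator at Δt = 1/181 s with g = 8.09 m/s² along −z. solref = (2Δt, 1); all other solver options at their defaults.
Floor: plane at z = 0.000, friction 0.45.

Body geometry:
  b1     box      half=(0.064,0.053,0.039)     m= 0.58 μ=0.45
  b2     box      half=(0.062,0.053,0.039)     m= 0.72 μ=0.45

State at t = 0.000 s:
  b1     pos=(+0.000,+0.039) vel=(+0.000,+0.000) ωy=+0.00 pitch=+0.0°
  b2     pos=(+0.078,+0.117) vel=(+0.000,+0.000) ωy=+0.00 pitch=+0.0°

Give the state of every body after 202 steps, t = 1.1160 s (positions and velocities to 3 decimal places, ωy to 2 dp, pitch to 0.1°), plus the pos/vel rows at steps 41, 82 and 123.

State at t = 1.1160 s:
  b1     pos=(+0.000,+0.039) vel=(+0.000,+0.000) ωy=+0.00 pitch=+0.0°
  b2     pos=(+0.141,+0.062) vel=(+0.000,+0.000) ωy=+0.00 pitch=+90.0°

Key-timestep trajectory:
   step    t(s)  b1.x    b1.z    b1.vx   b1.vz   b2.x    b2.z    b2.vx   b2.vz 
     41  0.2265   +0.000  +0.039  +0.000  +0.000   +0.110  +0.078  +0.230  -0.653
     82  0.4530   +0.000  +0.039  +0.000  +0.000   +0.160  +0.071  +0.002  +0.000
    123  0.6796   +0.000  +0.039  +0.000  +0.000   +0.135  +0.065  +0.021  -0.009


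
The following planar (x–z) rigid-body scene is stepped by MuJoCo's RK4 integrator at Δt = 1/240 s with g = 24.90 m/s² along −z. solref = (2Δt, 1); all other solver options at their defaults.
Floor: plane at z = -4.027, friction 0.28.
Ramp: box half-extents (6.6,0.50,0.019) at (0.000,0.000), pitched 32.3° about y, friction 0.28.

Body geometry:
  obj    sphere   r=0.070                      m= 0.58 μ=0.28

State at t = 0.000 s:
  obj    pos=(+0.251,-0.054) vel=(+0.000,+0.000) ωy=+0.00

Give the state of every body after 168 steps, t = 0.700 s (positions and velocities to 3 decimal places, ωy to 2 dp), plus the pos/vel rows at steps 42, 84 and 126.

State at t = 0.700 s:
  obj    pos=(+2.220,-1.298) vel=(+5.624,-3.555) ωy=+95.01

Key-timestep trajectory:
   step    t(s)  obj.x    obj.z    obj.vx   obj.vz 
     42  0.1750   +0.374  -0.131  +1.406  -0.889
     84  0.3500   +0.743  -0.365  +2.812  -1.778
    126  0.5250   +1.359  -0.754  +4.218  -2.666


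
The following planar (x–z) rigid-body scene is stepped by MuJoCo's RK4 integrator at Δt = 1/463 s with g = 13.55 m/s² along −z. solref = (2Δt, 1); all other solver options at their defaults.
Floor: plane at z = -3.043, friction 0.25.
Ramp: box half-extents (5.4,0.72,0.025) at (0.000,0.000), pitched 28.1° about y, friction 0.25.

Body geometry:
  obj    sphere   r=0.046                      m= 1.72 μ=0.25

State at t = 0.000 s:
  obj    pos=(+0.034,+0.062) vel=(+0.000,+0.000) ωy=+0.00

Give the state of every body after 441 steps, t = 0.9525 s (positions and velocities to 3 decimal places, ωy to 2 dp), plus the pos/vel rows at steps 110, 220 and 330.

State at t = 0.9525 s:
  obj    pos=(+1.858,-0.912) vel=(+3.830,-2.045) ωy=+94.38

Key-timestep trajectory:
   step    t(s)  obj.x    obj.z    obj.vx   obj.vz 
    110  0.2376   +0.148  +0.002  +0.956  -0.510
    220  0.4752   +0.488  -0.180  +1.911  -1.020
    330  0.7127   +1.056  -0.483  +2.866  -1.530


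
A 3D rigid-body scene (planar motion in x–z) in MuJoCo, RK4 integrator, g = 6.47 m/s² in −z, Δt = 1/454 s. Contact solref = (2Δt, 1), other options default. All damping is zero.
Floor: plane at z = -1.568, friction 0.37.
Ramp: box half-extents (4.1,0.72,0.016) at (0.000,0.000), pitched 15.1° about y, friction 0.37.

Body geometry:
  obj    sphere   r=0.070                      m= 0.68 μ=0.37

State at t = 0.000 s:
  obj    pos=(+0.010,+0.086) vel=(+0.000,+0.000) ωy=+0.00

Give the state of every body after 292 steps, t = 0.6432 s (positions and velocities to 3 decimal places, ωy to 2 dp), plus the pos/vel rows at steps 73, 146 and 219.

State at t = 0.6432 s:
  obj    pos=(+0.251,+0.021) vel=(+0.748,-0.202) ωy=+11.06

Key-timestep trajectory:
   step    t(s)  obj.x    obj.z    obj.vx   obj.vz 
     73  0.1608   +0.025  +0.082  +0.187  -0.050
    146  0.3216   +0.070  +0.070  +0.374  -0.101
    219  0.4824   +0.145  +0.050  +0.561  -0.151


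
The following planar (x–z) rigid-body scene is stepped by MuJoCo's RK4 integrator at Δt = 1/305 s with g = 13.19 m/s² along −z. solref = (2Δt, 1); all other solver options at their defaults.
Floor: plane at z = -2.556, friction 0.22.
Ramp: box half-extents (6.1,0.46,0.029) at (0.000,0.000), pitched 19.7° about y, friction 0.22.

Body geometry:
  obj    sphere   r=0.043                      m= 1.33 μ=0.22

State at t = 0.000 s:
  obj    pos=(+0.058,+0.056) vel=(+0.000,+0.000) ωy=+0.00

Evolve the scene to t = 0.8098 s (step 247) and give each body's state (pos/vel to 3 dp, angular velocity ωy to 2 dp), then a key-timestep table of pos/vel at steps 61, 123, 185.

State at t = 0.8098 s:
  obj    pos=(+1.038,-0.295) vel=(+2.421,-0.867) ωy=+59.80

Key-timestep trajectory:
   step    t(s)  obj.x    obj.z    obj.vx   obj.vz 
     61  0.2000   +0.118  +0.034  +0.598  -0.214
    123  0.4033   +0.301  -0.031  +1.206  -0.432
    185  0.6066   +0.608  -0.141  +1.814  -0.649


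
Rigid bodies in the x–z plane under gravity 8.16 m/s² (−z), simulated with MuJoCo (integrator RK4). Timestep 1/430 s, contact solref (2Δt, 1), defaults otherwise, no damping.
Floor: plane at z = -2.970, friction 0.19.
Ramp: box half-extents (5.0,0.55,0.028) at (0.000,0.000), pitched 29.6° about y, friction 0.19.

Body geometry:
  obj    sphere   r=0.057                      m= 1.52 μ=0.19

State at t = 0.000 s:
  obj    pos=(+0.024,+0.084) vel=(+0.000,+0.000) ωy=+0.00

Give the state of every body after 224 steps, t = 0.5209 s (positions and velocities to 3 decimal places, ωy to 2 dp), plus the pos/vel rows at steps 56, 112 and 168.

State at t = 0.5209 s:
  obj    pos=(+0.364,-0.109) vel=(+1.304,-0.741) ωy=+26.30

Key-timestep trajectory:
   step    t(s)  obj.x    obj.z    obj.vx   obj.vz 
     56  0.1302   +0.045  +0.072  +0.326  -0.185
    112  0.2605   +0.109  +0.036  +0.652  -0.370
    168  0.3907   +0.215  -0.024  +0.978  -0.556


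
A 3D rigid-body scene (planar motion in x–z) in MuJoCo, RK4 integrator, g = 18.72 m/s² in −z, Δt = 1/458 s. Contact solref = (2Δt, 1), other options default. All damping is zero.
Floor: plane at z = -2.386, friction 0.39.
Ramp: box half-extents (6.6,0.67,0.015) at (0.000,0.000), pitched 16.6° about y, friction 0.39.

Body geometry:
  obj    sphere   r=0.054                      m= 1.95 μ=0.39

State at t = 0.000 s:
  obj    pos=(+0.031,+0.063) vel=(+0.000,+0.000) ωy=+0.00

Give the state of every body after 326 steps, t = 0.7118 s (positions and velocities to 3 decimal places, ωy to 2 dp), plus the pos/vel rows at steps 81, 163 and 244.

State at t = 0.7118 s:
  obj    pos=(+0.958,-0.214) vel=(+2.606,-0.777) ωy=+50.35

Key-timestep trajectory:
   step    t(s)  obj.x    obj.z    obj.vx   obj.vz 
     81  0.1769   +0.088  +0.046  +0.648  -0.193
    163  0.3559   +0.263  -0.006  +1.303  -0.388
    244  0.5328   +0.551  -0.092  +1.950  -0.581


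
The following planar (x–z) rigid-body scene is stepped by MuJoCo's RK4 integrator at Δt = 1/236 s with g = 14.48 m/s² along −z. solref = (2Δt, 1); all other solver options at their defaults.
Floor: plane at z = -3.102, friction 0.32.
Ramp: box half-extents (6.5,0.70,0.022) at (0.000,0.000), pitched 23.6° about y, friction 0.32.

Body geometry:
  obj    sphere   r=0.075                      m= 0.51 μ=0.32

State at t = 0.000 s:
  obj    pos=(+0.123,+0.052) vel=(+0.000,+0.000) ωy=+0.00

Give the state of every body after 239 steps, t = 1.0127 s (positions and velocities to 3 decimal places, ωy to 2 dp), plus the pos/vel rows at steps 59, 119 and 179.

State at t = 1.0127 s:
  obj    pos=(+2.069,-0.798) vel=(+3.843,-1.679) ωy=+55.90

Key-timestep trajectory:
   step    t(s)  obj.x    obj.z    obj.vx   obj.vz 
     59  0.2500   +0.242  +0.000  +0.949  -0.415
    119  0.5042   +0.606  -0.159  +1.913  -0.836
    179  0.7585   +1.215  -0.425  +2.878  -1.257


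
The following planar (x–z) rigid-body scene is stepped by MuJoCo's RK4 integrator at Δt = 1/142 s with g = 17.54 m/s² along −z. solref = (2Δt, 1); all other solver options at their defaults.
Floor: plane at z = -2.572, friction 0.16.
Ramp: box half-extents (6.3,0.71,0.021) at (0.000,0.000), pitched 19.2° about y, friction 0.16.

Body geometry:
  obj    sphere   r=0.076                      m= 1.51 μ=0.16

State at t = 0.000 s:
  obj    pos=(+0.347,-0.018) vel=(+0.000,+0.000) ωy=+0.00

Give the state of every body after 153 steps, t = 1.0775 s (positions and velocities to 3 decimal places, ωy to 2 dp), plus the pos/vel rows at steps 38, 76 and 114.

State at t = 1.0775 s:
  obj    pos=(+2.606,-0.805) vel=(+4.193,-1.460) ωy=+58.40

Key-timestep trajectory:
   step    t(s)  obj.x    obj.z    obj.vx   obj.vz 
     38  0.2676   +0.486  -0.067  +1.042  -0.363
     76  0.5352   +0.904  -0.212  +2.083  -0.725
    114  0.8028   +1.601  -0.455  +3.124  -1.088


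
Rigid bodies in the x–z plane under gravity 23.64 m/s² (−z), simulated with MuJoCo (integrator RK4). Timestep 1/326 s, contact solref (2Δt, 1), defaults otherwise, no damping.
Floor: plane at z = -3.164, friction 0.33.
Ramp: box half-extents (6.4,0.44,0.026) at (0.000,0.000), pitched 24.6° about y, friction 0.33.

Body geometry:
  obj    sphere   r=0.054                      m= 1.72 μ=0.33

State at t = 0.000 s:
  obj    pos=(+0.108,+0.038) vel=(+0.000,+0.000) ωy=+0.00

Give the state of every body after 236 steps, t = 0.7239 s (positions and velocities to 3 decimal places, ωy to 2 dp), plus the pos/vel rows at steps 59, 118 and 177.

State at t = 0.7239 s:
  obj    pos=(+1.783,-0.728) vel=(+4.627,-2.118) ωy=+94.22

Key-timestep trajectory:
   step    t(s)  obj.x    obj.z    obj.vx   obj.vz 
     59  0.1810   +0.213  -0.009  +1.157  -0.530
    118  0.3620   +0.527  -0.153  +2.313  -1.059
    177  0.5429   +1.050  -0.393  +3.470  -1.589


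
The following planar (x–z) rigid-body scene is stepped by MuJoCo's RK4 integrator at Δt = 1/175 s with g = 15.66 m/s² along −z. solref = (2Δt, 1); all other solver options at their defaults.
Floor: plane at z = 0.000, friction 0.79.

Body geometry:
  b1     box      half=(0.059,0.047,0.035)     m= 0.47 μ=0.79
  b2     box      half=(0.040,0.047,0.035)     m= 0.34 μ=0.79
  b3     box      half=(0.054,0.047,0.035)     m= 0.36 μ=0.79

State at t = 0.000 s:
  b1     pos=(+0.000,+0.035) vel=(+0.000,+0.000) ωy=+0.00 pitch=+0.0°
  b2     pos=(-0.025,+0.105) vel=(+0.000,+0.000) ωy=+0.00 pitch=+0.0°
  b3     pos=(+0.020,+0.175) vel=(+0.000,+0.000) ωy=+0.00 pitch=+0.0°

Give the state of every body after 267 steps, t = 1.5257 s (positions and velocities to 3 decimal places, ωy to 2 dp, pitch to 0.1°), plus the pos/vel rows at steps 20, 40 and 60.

State at t = 1.5257 s:
  b1     pos=(+0.000,+0.035) vel=(+0.000,+0.000) ωy=+0.00 pitch=+0.0°
  b2     pos=(-0.025,+0.105) vel=(+0.000,+0.000) ωy=+0.00 pitch=+0.0°
  b3     pos=(+0.146,+0.035) vel=(+0.000,+0.000) ωy=+0.00 pitch=+180.0°

Key-timestep trajectory:
   step    t(s)  b1.x    b1.z    b1.vx   b1.vz   b2.x    b2.z    b2.vx   b2.vz   b3.x    b3.z    b3.vx   b3.vz 
     20  0.1143   +0.000  +0.035  +0.000  +0.000   -0.025  +0.105  -0.001  +0.000   +0.028  +0.173  +0.168  -0.065
     40  0.2286   +0.000  +0.035  -0.004  -0.003   -0.025  +0.105  -0.004  -0.003   +0.060  +0.126  +0.573  -0.433
     60  0.3429   +0.000  +0.035  +0.000  +0.000   -0.025  +0.105  +0.000  +0.000   +0.136  +0.049  +0.678  -1.494


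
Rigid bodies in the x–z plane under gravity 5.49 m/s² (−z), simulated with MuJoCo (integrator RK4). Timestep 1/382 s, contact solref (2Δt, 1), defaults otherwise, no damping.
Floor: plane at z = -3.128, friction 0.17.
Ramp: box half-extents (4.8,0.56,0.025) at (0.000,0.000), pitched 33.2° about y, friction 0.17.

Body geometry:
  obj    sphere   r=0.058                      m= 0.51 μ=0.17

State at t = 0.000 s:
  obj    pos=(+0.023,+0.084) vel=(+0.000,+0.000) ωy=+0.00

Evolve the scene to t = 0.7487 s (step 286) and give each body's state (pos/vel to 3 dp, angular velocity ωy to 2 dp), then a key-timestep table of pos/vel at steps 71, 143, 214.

State at t = 0.7487 s:
  obj    pos=(+0.546,-0.258) vel=(+1.395,-0.913) ωy=+25.15

Key-timestep trajectory:
   step    t(s)  obj.x    obj.z    obj.vx   obj.vz 
     71  0.1859   +0.055  +0.063  +0.348  -0.226
    143  0.3743   +0.154  -0.001  +0.700  -0.452
    214  0.5602   +0.316  -0.107  +1.046  -0.678


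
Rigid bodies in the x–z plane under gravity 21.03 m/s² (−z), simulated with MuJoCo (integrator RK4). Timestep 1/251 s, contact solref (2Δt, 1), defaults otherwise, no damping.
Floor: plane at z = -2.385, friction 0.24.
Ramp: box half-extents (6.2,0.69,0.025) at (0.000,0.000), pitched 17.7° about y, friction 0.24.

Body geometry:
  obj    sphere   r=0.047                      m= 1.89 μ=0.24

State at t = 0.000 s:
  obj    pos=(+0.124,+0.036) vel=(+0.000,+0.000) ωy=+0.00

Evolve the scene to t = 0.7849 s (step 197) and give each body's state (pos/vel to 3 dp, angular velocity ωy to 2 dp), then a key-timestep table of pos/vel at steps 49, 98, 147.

State at t = 0.7849 s:
  obj    pos=(+1.464,-0.392) vel=(+3.415,-1.090) ωy=+76.25

Key-timestep trajectory:
   step    t(s)  obj.x    obj.z    obj.vx   obj.vz 
     49  0.1952   +0.207  +0.010  +0.850  -0.271
     98  0.3904   +0.456  -0.070  +1.699  -0.542
    147  0.5857   +0.870  -0.202  +2.548  -0.813


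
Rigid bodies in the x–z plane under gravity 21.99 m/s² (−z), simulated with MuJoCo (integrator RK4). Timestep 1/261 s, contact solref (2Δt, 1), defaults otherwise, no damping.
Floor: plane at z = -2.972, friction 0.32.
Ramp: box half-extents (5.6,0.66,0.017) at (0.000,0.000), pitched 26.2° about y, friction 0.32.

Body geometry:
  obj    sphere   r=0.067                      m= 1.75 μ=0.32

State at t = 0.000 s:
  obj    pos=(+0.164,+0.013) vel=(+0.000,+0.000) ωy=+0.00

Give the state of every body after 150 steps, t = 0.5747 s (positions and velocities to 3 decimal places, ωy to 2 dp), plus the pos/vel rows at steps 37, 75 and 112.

State at t = 0.5747 s:
  obj    pos=(+1.192,-0.493) vel=(+3.576,-1.760) ωy=+59.47

Key-timestep trajectory:
   step    t(s)  obj.x    obj.z    obj.vx   obj.vz 
     37  0.1418   +0.227  -0.018  +0.882  -0.434
     75  0.2874   +0.421  -0.114  +1.788  -0.880
    112  0.4291   +0.737  -0.269  +2.670  -1.314


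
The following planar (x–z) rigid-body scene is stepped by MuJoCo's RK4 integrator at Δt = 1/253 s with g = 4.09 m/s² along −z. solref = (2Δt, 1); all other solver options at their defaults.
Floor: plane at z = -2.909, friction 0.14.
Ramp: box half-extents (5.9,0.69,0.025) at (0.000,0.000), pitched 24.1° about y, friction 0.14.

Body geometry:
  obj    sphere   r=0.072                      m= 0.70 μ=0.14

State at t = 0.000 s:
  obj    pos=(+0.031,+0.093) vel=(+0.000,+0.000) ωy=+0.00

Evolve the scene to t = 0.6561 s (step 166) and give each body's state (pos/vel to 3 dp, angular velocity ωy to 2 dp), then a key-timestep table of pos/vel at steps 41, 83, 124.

State at t = 0.6561 s:
  obj    pos=(+0.265,-0.012) vel=(+0.715,-0.320) ωy=+10.87

Key-timestep trajectory:
   step    t(s)  obj.x    obj.z    obj.vx   obj.vz 
     41  0.1621   +0.045  +0.086  +0.177  -0.079
     83  0.3281   +0.089  +0.066  +0.357  -0.160
    124  0.4901   +0.162  +0.034  +0.534  -0.239


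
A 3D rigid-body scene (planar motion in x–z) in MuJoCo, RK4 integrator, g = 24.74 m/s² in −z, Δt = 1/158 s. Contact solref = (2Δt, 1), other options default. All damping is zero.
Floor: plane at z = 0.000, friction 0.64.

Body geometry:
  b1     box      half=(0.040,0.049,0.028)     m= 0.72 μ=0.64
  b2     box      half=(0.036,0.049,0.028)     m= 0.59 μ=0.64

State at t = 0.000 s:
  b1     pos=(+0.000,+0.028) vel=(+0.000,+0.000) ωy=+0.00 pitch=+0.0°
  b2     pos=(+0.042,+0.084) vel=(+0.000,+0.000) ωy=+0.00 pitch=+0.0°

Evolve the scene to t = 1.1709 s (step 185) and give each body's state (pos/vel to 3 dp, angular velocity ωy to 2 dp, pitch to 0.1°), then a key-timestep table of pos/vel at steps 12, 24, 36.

State at t = 1.1709 s:
  b1     pos=(+0.000,+0.028) vel=(+0.000,+0.000) ωy=+0.00 pitch=+0.0°
  b2     pos=(+0.076,+0.036) vel=(+0.000,+0.000) ωy=+0.00 pitch=+90.0°

Key-timestep trajectory:
   step    t(s)  b1.x    b1.z    b1.vx   b1.vz   b2.x    b2.z    b2.vx   b2.vz 
     12  0.0759   +0.000  +0.028  +0.000  +0.001   +0.045  +0.083  +0.105  -0.017
     24  0.1519   +0.000  +0.028  +0.000  +0.001   +0.063  +0.072  +0.350  -0.519
     36  0.2278   +0.000  +0.028  +0.000  +0.000   +0.078  +0.034  -0.061  +0.125


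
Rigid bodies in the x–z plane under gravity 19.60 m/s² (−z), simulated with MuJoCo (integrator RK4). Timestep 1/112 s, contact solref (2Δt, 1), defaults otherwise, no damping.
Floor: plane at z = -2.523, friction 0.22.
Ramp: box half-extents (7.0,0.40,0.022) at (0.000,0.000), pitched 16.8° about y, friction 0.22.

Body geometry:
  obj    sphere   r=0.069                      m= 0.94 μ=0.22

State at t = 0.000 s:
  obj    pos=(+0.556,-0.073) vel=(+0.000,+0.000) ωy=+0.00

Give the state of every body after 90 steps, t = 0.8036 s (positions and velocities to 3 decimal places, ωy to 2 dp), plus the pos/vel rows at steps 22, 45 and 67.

State at t = 0.8036 s:
  obj    pos=(+1.807,-0.451) vel=(+3.113,-0.940) ωy=+47.11

Key-timestep trajectory:
   step    t(s)  obj.x    obj.z    obj.vx   obj.vz 
     22  0.1964   +0.631  -0.095  +0.761  -0.230
     45  0.4018   +0.869  -0.167  +1.557  -0.470
     67  0.5982   +1.249  -0.282  +2.318  -0.700


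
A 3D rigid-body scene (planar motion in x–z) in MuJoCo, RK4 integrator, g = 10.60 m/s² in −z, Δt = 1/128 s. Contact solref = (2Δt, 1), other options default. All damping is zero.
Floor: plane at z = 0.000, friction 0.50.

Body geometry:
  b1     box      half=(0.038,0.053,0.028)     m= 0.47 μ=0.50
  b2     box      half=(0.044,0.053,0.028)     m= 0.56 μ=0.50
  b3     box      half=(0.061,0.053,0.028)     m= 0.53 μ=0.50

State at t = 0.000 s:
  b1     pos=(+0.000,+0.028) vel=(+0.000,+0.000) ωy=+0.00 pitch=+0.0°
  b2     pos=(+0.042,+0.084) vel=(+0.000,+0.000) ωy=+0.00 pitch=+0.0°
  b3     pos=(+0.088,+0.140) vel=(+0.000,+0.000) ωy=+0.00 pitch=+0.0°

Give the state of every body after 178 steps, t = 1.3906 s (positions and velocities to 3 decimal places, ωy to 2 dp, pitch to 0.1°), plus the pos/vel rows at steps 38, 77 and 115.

State at t = 1.3906 s:
  b1     pos=(+0.000,+0.028) vel=(+0.000,+0.000) ωy=+0.00 pitch=+0.0°
  b2     pos=(+0.084,+0.044) vel=(+0.000,+0.000) ωy=+0.00 pitch=+90.0°
  b3     pos=(+0.186,+0.061) vel=(+0.000,+0.000) ωy=+0.00 pitch=+90.0°

Key-timestep trajectory:
   step    t(s)  b1.x    b1.z    b1.vx   b1.vz   b2.x    b2.z    b2.vx   b2.vz   b3.x    b3.z    b3.vx   b3.vz 
     38  0.2969   +0.000  +0.028  +0.000  +0.000   +0.095  +0.049  +0.114  +0.072   +0.169  +0.066  +0.269  -0.071
     77  0.6016   +0.000  +0.028  +0.000  +0.000   +0.085  +0.044  -0.024  +0.010   +0.206  +0.067  -0.041  -0.005
    115  0.8984   +0.000  +0.028  +0.000  +0.000   +0.084  +0.044  +0.000  +0.000   +0.182  +0.063  +0.142  -0.072


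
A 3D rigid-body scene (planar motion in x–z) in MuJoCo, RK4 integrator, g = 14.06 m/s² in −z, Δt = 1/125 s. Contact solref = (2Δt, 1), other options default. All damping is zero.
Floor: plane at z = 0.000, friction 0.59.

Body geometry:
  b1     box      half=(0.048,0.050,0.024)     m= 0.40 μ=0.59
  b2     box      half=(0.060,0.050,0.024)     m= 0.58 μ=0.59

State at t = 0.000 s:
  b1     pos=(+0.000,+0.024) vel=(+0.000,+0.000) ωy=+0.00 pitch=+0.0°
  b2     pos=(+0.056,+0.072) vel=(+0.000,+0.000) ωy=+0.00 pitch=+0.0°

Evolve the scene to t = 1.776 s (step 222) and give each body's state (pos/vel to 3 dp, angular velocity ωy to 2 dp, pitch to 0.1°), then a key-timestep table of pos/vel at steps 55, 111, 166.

State at t = 1.776 s:
  b1     pos=(-0.002,+0.024) vel=(-0.001,+0.000) ωy=+0.00 pitch=+0.0°
  b2     pos=(+0.070,+0.059) vel=(+0.000,-0.001) ωy=-0.03 pitch=+43.2°

Key-timestep trajectory:
   step    t(s)  b1.x    b1.z    b1.vx   b1.vz   b2.x    b2.z    b2.vx   b2.vz 
     55  0.4400   +0.000  +0.024  -0.001  +0.000   +0.070  +0.060  +0.000  -0.001
    111  0.8880   -0.001  +0.024  -0.001  +0.000   +0.070  +0.059  +0.000  -0.001
    166  1.3280   -0.001  +0.024  -0.001  +0.000   +0.070  +0.059  +0.000  -0.001


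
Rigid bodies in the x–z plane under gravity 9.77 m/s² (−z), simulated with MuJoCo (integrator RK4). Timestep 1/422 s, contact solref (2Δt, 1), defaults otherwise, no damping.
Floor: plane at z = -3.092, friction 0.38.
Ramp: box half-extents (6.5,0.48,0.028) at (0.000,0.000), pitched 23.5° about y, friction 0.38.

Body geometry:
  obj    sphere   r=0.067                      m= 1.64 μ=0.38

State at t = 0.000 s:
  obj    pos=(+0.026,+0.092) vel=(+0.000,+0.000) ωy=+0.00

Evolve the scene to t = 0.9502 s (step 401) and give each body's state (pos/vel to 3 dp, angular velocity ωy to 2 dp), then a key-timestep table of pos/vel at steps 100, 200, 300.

State at t = 0.9502 s:
  obj    pos=(+1.178,-0.409) vel=(+2.425,-1.054) ωy=+39.46

Key-timestep trajectory:
   step    t(s)  obj.x    obj.z    obj.vx   obj.vz 
    100  0.2370   +0.098  +0.061  +0.605  -0.263
    200  0.4739   +0.313  -0.032  +1.209  -0.526
    300  0.7109   +0.671  -0.188  +1.814  -0.789


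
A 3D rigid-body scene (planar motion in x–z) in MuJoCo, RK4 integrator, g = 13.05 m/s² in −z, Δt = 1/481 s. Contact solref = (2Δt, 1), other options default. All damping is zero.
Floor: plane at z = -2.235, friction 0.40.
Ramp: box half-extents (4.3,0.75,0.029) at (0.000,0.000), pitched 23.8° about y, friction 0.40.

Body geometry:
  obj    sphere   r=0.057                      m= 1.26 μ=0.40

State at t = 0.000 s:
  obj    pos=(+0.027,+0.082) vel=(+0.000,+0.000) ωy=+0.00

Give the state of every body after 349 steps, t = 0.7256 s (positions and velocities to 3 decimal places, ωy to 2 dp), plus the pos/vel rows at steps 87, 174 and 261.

State at t = 0.7256 s:
  obj    pos=(+0.933,-0.318) vel=(+2.497,-1.101) ωy=+47.88

Key-timestep trajectory:
   step    t(s)  obj.x    obj.z    obj.vx   obj.vz 
     87  0.1809   +0.083  +0.057  +0.623  -0.275
    174  0.3617   +0.252  -0.017  +1.245  -0.549
    261  0.5426   +0.534  -0.141  +1.868  -0.824


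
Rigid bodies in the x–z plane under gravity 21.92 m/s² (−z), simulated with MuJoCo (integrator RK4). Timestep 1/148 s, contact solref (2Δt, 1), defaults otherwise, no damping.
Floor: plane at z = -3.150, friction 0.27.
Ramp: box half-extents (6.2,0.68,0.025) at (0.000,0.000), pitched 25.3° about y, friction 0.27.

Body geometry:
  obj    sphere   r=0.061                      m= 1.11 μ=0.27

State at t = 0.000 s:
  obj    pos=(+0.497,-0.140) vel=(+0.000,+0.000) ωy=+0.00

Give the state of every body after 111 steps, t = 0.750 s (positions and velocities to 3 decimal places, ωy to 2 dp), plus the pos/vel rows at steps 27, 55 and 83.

State at t = 0.750 s:
  obj    pos=(+2.199,-0.944) vel=(+4.537,-2.145) ωy=+82.25

Key-timestep trajectory:
   step    t(s)  obj.x    obj.z    obj.vx   obj.vz 
     27  0.1824   +0.598  -0.187  +1.104  -0.522
     55  0.3716   +0.915  -0.337  +2.248  -1.063
     83  0.5608   +1.449  -0.590  +3.393  -1.604


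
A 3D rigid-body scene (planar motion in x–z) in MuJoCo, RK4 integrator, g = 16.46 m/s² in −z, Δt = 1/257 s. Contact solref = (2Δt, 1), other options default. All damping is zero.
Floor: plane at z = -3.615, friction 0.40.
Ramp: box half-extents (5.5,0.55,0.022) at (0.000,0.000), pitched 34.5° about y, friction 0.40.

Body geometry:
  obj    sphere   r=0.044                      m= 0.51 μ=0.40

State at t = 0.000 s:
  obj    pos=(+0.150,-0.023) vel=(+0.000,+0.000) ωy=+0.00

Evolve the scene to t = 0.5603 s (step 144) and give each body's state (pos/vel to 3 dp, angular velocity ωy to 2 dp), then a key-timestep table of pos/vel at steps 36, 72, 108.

State at t = 0.5603 s:
  obj    pos=(+1.012,-0.615) vel=(+3.075,-2.113) ωy=+84.78

Key-timestep trajectory:
   step    t(s)  obj.x    obj.z    obj.vx   obj.vz 
     36  0.1401   +0.204  -0.060  +0.769  -0.529
     72  0.2802   +0.365  -0.171  +1.538  -1.057
    108  0.4202   +0.635  -0.356  +2.306  -1.585


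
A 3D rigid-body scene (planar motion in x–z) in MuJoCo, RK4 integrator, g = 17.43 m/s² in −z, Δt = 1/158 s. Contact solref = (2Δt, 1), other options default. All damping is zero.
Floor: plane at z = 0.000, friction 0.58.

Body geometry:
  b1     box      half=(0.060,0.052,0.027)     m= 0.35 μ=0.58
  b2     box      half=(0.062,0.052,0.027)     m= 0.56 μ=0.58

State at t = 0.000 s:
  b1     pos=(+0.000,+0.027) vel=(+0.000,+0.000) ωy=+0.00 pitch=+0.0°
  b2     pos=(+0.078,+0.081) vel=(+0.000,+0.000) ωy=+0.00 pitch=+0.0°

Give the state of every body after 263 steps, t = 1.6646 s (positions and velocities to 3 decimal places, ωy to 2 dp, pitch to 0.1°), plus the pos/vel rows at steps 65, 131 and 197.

State at t = 1.6646 s:
  b1     pos=(-0.002,+0.027) vel=(-0.001,+0.000) ωy=+0.00 pitch=+0.0°
  b2     pos=(+0.091,+0.061) vel=(+0.000,-0.001) ωy=-0.02 pitch=+41.2°

Key-timestep trajectory:
   step    t(s)  b1.x    b1.z    b1.vx   b1.vz   b2.x    b2.z    b2.vx   b2.vz 
     65  0.4114   +0.000  +0.027  -0.001  +0.000   +0.091  +0.062  +0.000  -0.001
    131  0.8291   -0.001  +0.027  -0.001  +0.000   +0.091  +0.062  +0.000  -0.001
    197  1.2468   -0.001  +0.027  -0.001  +0.000   +0.091  +0.061  +0.000  -0.001


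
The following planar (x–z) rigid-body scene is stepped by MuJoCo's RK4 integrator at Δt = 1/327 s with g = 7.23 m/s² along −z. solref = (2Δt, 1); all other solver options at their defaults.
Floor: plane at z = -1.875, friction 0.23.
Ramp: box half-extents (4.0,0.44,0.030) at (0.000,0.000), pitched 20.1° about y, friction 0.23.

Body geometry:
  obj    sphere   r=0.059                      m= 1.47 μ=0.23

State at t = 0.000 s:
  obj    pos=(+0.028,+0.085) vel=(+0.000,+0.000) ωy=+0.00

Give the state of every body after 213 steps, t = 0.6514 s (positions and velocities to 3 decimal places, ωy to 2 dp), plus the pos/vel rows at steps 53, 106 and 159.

State at t = 0.6514 s:
  obj    pos=(+0.382,-0.045) vel=(+1.086,-0.397) ωy=+19.59

Key-timestep trajectory:
   step    t(s)  obj.x    obj.z    obj.vx   obj.vz 
     53  0.1621   +0.050  +0.077  +0.270  -0.099
    106  0.3242   +0.115  +0.053  +0.540  -0.198
    159  0.4862   +0.225  +0.012  +0.810  -0.297


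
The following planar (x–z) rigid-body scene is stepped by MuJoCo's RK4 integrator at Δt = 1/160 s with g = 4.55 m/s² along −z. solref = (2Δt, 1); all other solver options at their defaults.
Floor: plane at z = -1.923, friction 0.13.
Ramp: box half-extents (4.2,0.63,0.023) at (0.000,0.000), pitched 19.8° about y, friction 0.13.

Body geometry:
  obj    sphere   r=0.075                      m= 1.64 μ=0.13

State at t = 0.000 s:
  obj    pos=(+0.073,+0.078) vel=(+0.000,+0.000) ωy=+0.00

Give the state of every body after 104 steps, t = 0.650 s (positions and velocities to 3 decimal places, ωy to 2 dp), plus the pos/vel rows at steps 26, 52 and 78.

State at t = 0.650 s:
  obj    pos=(+0.292,-0.001) vel=(+0.673,-0.242) ωy=+9.54

Key-timestep trajectory:
   step    t(s)  obj.x    obj.z    obj.vx   obj.vz 
     26  0.1625   +0.087  +0.073  +0.168  -0.061
     52  0.3250   +0.128  +0.058  +0.337  -0.121
     78  0.4875   +0.196  +0.034  +0.505  -0.182


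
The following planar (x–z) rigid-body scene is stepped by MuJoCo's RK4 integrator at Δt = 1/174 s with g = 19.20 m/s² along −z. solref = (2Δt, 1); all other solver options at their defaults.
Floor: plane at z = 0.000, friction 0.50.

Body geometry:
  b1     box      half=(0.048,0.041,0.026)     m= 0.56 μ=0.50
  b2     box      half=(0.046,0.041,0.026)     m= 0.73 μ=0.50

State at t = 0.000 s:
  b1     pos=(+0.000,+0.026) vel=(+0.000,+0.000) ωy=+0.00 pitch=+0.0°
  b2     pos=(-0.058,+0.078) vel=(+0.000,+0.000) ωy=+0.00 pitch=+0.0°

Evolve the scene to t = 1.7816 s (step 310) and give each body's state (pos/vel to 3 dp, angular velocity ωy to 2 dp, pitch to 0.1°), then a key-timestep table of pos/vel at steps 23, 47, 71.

State at t = 1.7816 s:
  b1     pos=(+0.000,+0.026) vel=(+0.000,+0.000) ωy=+0.00 pitch=+0.0°
  b2     pos=(-0.104,+0.046) vel=(+0.000,+0.000) ωy=+0.00 pitch=-90.0°

Key-timestep trajectory:
   step    t(s)  b1.x    b1.z    b1.vx   b1.vz   b2.x    b2.z    b2.vx   b2.vz 
     23  0.1322   +0.000  +0.026  +0.000  +0.000   -0.083  +0.050  -0.415  -0.014
     47  0.2701   +0.000  +0.026  +0.000  +0.000   -0.118  +0.051  +0.020  -0.004
     71  0.4080   +0.000  +0.026  +0.000  +0.000   -0.101  +0.047  -0.104  -0.041


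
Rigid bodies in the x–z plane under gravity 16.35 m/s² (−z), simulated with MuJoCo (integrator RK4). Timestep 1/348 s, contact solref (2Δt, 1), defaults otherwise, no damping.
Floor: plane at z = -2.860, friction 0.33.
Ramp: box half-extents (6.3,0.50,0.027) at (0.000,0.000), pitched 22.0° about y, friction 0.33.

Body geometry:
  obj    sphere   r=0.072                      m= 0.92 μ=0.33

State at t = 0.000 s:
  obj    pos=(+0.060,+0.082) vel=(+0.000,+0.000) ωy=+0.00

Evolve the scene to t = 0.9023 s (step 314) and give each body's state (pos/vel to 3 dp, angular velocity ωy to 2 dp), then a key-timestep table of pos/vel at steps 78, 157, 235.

State at t = 0.9023 s:
  obj    pos=(+1.711,-0.585) vel=(+3.660,-1.479) ωy=+54.82

Key-timestep trajectory:
   step    t(s)  obj.x    obj.z    obj.vx   obj.vz 
     78  0.2241   +0.162  +0.041  +0.909  -0.367
    157  0.4511   +0.473  -0.084  +1.830  -0.739
    235  0.6753   +0.985  -0.291  +2.739  -1.107


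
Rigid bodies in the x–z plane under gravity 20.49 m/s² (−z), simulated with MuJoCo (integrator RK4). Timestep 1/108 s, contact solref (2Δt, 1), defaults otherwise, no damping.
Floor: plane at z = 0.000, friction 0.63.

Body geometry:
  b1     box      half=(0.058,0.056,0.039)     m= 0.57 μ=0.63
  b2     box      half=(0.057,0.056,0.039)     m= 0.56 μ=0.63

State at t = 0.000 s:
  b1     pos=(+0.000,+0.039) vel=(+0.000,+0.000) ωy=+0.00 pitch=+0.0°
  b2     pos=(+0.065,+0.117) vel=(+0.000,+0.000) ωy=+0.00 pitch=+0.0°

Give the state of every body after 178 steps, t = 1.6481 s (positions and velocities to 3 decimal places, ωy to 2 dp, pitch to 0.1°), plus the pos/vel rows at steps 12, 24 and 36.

State at t = 1.6481 s:
  b1     pos=(+0.000,+0.039) vel=(+0.000,+0.000) ωy=+0.00 pitch=+0.0°
  b2     pos=(+0.116,+0.057) vel=(+0.000,+0.000) ωy=+0.00 pitch=+90.0°

Key-timestep trajectory:
   step    t(s)  b1.x    b1.z    b1.vx   b1.vz   b2.x    b2.z    b2.vx   b2.vz 
     12  0.1111   +0.000  +0.039  -0.001  +0.002   +0.078  +0.112  +0.262  -0.219
     24  0.2222   +0.000  +0.039  +0.000  +0.000   +0.121  +0.051  +0.196  +0.209
     36  0.3333   +0.000  +0.039  +0.000  +0.000   +0.114  +0.056  +0.048  -0.001


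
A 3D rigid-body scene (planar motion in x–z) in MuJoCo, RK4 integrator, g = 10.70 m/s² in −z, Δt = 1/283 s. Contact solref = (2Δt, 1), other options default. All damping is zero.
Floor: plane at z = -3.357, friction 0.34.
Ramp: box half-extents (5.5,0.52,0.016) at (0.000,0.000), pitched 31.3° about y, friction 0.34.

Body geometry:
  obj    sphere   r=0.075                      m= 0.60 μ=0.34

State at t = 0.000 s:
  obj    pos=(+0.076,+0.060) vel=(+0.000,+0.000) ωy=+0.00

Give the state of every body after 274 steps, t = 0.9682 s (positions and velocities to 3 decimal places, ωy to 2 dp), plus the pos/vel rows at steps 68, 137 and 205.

State at t = 0.9682 s:
  obj    pos=(+1.666,-0.907) vel=(+3.285,-1.997) ωy=+51.25

Key-timestep trajectory:
   step    t(s)  obj.x    obj.z    obj.vx   obj.vz 
     68  0.2403   +0.174  +0.001  +0.815  -0.496
    137  0.4841   +0.474  -0.182  +1.643  -0.999
    205  0.7244   +0.966  -0.481  +2.458  -1.494


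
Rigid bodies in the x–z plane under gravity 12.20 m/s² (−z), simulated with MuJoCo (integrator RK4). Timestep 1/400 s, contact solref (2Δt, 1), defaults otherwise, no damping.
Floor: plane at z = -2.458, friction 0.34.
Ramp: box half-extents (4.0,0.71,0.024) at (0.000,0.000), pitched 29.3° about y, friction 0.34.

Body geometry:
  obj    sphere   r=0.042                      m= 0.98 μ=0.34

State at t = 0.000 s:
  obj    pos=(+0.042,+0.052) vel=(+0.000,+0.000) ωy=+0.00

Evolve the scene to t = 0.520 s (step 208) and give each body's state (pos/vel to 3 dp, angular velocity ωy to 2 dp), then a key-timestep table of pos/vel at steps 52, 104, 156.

State at t = 0.520 s:
  obj    pos=(+0.545,-0.230) vel=(+1.934,-1.085) ωy=+52.79

Key-timestep trajectory:
   step    t(s)  obj.x    obj.z    obj.vx   obj.vz 
     52  0.1300   +0.073  +0.034  +0.484  -0.271
    104  0.2600   +0.168  -0.018  +0.967  -0.543
    156  0.3900   +0.325  -0.107  +1.451  -0.814


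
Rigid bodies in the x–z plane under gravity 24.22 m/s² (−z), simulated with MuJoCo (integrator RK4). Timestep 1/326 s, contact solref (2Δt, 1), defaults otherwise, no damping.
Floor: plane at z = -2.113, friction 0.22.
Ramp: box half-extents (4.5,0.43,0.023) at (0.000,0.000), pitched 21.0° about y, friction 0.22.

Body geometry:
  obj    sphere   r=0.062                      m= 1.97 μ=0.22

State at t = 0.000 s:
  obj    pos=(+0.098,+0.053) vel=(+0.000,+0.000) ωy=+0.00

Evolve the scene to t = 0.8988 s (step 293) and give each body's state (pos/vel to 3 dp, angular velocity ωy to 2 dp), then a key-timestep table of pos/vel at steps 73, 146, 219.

State at t = 0.8988 s:
  obj    pos=(+2.436,-0.844) vel=(+5.202,-1.997) ωy=+89.86

Key-timestep trajectory:
   step    t(s)  obj.x    obj.z    obj.vx   obj.vz 
     73  0.2239   +0.243  -0.002  +1.296  -0.498
    146  0.4479   +0.679  -0.169  +2.592  -0.995
    219  0.6718   +1.404  -0.448  +3.888  -1.493


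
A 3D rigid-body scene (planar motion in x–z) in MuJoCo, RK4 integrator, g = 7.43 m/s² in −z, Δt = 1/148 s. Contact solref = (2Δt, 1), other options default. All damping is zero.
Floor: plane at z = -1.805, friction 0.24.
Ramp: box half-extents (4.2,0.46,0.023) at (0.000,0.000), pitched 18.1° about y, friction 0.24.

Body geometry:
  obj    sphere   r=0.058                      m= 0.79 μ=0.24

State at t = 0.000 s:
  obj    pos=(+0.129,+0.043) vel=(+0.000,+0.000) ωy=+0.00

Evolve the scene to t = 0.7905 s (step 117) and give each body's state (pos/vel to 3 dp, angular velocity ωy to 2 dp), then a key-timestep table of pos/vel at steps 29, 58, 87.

State at t = 0.7905 s:
  obj    pos=(+0.619,-0.117) vel=(+1.239,-0.405) ωy=+22.47

Key-timestep trajectory:
   step    t(s)  obj.x    obj.z    obj.vx   obj.vz 
     29  0.1959   +0.159  +0.033  +0.307  -0.100
     58  0.3919   +0.249  +0.004  +0.614  -0.201
     87  0.5878   +0.400  -0.045  +0.921  -0.301


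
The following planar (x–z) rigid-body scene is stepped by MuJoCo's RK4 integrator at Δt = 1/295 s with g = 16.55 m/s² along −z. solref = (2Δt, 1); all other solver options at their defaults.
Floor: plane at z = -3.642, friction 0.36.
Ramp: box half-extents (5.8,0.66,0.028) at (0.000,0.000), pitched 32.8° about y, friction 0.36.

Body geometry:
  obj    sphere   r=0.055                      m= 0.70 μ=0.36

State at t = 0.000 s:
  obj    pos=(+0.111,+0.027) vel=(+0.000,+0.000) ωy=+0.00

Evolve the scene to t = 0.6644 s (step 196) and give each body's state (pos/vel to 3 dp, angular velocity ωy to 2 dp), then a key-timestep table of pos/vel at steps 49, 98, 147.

State at t = 0.6644 s:
  obj    pos=(+1.299,-0.739) vel=(+3.576,-2.305) ωy=+77.35

Key-timestep trajectory:
   step    t(s)  obj.x    obj.z    obj.vx   obj.vz 
     49  0.1661   +0.185  -0.021  +0.894  -0.576
     98  0.3322   +0.408  -0.164  +1.788  -1.153
    147  0.4983   +0.779  -0.404  +2.682  -1.729


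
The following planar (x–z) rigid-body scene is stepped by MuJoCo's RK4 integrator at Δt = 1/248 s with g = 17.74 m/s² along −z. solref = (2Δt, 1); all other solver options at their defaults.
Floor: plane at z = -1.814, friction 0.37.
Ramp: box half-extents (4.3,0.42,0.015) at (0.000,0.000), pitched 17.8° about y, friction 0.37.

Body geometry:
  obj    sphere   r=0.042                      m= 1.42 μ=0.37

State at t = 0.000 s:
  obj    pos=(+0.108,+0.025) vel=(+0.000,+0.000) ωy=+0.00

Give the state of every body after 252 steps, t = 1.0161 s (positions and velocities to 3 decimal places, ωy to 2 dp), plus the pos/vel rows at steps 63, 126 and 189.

State at t = 1.0161 s:
  obj    pos=(+2.012,-0.586) vel=(+3.748,-1.203) ωy=+93.71

Key-timestep trajectory:
   step    t(s)  obj.x    obj.z    obj.vx   obj.vz 
     63  0.2540   +0.227  -0.013  +0.937  -0.301
    126  0.5081   +0.584  -0.128  +1.874  -0.602
    189  0.7621   +1.179  -0.319  +2.811  -0.902


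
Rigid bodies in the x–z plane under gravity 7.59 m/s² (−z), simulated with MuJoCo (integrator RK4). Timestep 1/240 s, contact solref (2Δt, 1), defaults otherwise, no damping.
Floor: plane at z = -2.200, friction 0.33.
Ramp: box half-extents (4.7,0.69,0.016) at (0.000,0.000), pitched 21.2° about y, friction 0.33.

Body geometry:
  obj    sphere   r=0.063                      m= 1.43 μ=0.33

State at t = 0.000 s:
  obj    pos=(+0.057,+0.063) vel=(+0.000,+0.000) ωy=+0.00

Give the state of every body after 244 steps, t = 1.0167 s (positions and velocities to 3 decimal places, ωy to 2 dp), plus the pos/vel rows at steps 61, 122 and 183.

State at t = 1.0167 s:
  obj    pos=(+1.002,-0.304) vel=(+1.858,-0.721) ωy=+31.63

Key-timestep trajectory:
   step    t(s)  obj.x    obj.z    obj.vx   obj.vz 
     61  0.2542   +0.116  +0.040  +0.465  -0.180
    122  0.5083   +0.293  -0.029  +0.929  -0.360
    183  0.7625   +0.588  -0.143  +1.394  -0.541
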